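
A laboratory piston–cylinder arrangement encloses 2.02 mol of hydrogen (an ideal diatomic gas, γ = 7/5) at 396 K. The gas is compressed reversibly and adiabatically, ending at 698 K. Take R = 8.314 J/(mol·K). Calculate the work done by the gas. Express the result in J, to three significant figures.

W ≈ -12700 J

Adiabatic ⇒ Q = 0, so W_by = −ΔU = nCᵥ(T₁ − T₂).
Cᵥ = 5R/2 = 20.79 J/(mol·K).
W = (2.02)(20.79)(396 − 698) = -12680 J.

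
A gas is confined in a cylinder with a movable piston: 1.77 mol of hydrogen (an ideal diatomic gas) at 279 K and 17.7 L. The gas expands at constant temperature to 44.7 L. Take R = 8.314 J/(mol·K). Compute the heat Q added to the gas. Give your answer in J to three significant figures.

Isothermal ⇒ ΔU = 0, so Q = W = nRT ln(V₂/V₁).
Q = (1.77)(8.314)(279) ln(44.7/17.7) = 4106 × 0.9264 = 3804 J.

Q ≈ 3800 J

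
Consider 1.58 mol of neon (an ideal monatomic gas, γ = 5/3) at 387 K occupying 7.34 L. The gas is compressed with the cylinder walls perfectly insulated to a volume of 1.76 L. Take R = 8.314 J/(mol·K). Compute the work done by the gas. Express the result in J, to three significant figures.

Adiabatic: TV^(γ−1) = const with γ = 5/3.
T₂ = T₁ (V₁/V₂)^(γ−1) = 387 × (7.34/1.76)^0.667 = 387 × 2.591 = 1003 K.
W_by = nCᵥ(T₁ − T₂) = (1.58)(12.47)(387 − 1003) = -12132 J.

W ≈ -12100 J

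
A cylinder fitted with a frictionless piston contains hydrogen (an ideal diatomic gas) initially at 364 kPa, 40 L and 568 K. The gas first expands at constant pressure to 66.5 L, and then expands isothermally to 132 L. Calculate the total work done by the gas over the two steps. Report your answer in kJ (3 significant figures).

Step 1 (isobaric): W = PΔV = (364 kPa)(66.5 − 40 L) = 9646 J.
After step 1: P = 364 kPa, V = 66.5 L, T = 944.3 K.
Step 2 (isothermal): W = P₁V₁ ln(V₂/V₁) = (24206) ln(132/66.5) = 16596 J.
W_total = 9646 + 16596 = 26242 J.

W_total ≈ 26.2 kJ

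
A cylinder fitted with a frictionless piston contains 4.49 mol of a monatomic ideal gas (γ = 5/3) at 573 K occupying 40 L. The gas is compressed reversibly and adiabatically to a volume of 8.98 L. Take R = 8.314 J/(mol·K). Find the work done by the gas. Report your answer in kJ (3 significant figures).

W ≈ -54.8 kJ

Adiabatic: TV^(γ−1) = const with γ = 5/3.
T₂ = T₁ (V₁/V₂)^(γ−1) = 573 × (40/8.98)^0.667 = 573 × 2.707 = 1551 K.
W_by = nCᵥ(T₁ − T₂) = (4.49)(12.47)(573 − 1551) = -54776 J.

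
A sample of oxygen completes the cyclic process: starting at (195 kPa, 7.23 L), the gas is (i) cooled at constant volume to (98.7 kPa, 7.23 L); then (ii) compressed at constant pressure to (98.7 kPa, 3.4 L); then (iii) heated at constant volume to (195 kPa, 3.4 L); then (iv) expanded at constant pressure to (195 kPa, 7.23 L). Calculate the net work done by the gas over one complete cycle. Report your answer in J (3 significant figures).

Constant-volume legs do no work.
W(ii) = (98.7)(3.4 − 7.23) = -378 J; W(iv) = (195)(7.23 − 3.4) = 746.9 J.
W_net = -378 + 746.9 = 368.8 J (the clockwise enclosed area).

W_net ≈ 369 J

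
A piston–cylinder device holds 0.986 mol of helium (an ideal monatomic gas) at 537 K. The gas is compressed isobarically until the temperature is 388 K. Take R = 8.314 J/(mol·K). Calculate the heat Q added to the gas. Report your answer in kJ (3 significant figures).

Q ≈ -3.05 kJ

Isobaric: W = nRΔT = (0.986)(8.314)(-149) = -1221 J.
ΔU = nCᵥΔT with Cᵥ = 3R/2: ΔU = (0.986)(12.47)(-149) = -1832 J.
Q = ΔU + W = -1832 − 1221 = -3054 J.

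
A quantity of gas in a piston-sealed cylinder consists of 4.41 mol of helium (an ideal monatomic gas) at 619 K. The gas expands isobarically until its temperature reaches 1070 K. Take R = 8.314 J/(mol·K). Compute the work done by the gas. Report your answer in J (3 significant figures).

W ≈ 16500 J

Isobaric: W = P ΔV = nR ΔT.
W = (4.41)(8.314)(1070 − 619) = 16536 J.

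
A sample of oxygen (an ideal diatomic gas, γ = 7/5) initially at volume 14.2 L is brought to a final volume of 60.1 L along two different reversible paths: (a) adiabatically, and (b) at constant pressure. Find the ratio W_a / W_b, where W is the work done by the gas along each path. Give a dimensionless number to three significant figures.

Path (a) adiabatic: W = P₁V₁(1 − (V₁/V₂)^(γ−1))/(γ−1) → W_a/(P₁V₁) = 1.096.
Path (b) isobaric: W = P₁(V₂ − V₁) → W_b/(P₁V₁) = 3.232.
W_a / W_b = 1.096 / 3.232 = 0.3391.

W_a / W_b ≈ 0.339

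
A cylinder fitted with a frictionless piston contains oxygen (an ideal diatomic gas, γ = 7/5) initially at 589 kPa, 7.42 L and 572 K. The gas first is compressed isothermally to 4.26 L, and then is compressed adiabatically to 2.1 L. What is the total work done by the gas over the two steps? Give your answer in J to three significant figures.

Step 1 (isothermal): W = P₁V₁ ln(V₂/V₁) = (4370) ln(4.26/7.42) = -2425 J.
After step 1: P = 1026 kPa, V = 4.26 L, T = 572 K.
Step 2 (adiabatic): W = (P₁V₁ − P₂V₂)/(γ−1) = (4370 − 5800)/0.4 = -3573 J.
W_total = -2425 − 3573 = -5998 J.

W_total ≈ -6000 J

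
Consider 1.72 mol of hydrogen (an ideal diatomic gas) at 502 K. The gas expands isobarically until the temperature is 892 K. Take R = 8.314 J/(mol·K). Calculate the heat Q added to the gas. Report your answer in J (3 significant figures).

Q ≈ 19500 J

Isobaric: W = nRΔT = (1.72)(8.314)(390) = 5577 J.
ΔU = nCᵥΔT with Cᵥ = 5R/2: ΔU = (1.72)(20.79)(390) = 13943 J.
Q = ΔU + W = 13943 + 5577 = 19520 J.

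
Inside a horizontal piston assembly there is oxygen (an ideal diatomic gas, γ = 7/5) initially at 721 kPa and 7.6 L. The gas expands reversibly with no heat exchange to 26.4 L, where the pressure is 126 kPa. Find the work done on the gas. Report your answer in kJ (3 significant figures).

W ≈ -5.38 kJ

Adiabatic: W = (P₁V₁ − P₂V₂)/(γ − 1) with γ = 7/5.
P₁V₁ = 5480 J, P₂V₂ = 3326 J.
W = (5480 − 3326) / 0.4 = 5383 J.
Work on gas = −W_by = -5383 J.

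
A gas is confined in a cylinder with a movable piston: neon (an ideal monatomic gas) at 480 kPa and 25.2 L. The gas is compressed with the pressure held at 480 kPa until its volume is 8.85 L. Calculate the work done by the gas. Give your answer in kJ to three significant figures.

Isobaric: W = P ΔV.
W = (480 kPa)(8.85 − 25.2 L) = (480)(-16.35) = -7848 J.

W ≈ -7.85 kJ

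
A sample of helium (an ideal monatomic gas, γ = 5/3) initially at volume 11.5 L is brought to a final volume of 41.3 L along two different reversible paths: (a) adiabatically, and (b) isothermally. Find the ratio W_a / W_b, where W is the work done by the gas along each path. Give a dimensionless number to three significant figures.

W_a / W_b ≈ 0.673

Path (a) adiabatic: W = P₁V₁(1 − (V₁/V₂)^(γ−1))/(γ−1) → W_a/(P₁V₁) = 0.8604.
Path (b) isothermal: W = P₁V₁ ln(V₂/V₁) → W_b/(P₁V₁) = 1.279.
W_a / W_b = 0.8604 / 1.279 = 0.673.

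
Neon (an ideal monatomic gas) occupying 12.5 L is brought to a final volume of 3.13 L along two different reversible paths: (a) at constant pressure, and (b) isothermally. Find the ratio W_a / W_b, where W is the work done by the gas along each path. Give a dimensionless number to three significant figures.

W_a / W_b ≈ 0.541

Path (a) isobaric: W = P₁(V₂ − V₁) → W_a/(P₁V₁) = -0.7496.
Path (b) isothermal: W = P₁V₁ ln(V₂/V₁) → W_b/(P₁V₁) = -1.385.
W_a / W_b = -0.7496 / -1.385 = 0.5413.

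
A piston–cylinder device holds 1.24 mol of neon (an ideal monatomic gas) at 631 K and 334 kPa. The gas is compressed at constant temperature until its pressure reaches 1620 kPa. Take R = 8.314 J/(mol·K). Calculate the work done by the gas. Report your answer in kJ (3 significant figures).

W ≈ -10.3 kJ

Isothermal process: W = nRT ln(V₂/V₁) = nRT ln(P₁/P₂).
W = (1.24)(8.314)(631) × ln(334/1620)
  = 6505 × ln(0.2062) = 6505 × -1.579
W_by_gas = -10272 J.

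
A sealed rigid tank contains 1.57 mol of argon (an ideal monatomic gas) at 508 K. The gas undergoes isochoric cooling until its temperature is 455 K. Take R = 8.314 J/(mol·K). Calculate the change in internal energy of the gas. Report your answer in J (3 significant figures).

ΔU ≈ -1040 J

Constant volume ⇒ W = 0, so Q = ΔU = nCᵥΔT with Cᵥ = 3R/2 = 12.47 J/(mol·K).
ΔU = (1.57)(12.47)(455 − 508) = -1038 J.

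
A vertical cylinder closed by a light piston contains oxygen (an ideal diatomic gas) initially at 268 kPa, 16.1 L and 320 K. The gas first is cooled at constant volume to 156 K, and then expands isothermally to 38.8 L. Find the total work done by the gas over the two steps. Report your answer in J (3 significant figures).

Step 1 (isochoric): W = 0 (constant volume).
After step 1: P = 130.7 kPa (V unchanged).
Step 2 (isothermal): W = P₁V₁ ln(V₂/V₁) = (2103) ln(38.8/16.1) = 1850 J.
W_total = 0 + 1850 = 1850 J.

W_total ≈ 1850 J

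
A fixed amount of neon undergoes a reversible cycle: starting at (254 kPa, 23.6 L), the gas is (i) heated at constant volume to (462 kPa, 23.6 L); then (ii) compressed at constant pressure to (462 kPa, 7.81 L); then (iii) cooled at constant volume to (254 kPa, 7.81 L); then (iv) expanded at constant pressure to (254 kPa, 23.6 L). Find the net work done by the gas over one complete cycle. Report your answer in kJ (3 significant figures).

Constant-volume legs do no work.
W(ii) = (462)(7.81 − 23.6) = -7295 J; W(iv) = (254)(23.6 − 7.81) = 4011 J.
W_net = -7295 + 4011 = -3284 J (the counter-clockwise enclosed area).

W_net ≈ -3.28 kJ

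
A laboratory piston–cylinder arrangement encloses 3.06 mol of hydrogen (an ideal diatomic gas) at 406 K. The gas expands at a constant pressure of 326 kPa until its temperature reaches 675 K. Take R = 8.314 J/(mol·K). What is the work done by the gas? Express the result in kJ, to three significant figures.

Isobaric: W = P ΔV = nR ΔT.
W = (3.06)(8.314)(675 − 406) = 6844 J.

W ≈ 6.84 kJ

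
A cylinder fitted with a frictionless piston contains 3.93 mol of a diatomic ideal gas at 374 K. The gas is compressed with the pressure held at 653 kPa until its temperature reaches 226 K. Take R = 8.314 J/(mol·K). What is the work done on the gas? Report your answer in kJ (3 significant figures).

Isobaric: W = P ΔV = nR ΔT.
W = (3.93)(8.314)(226 − 374) = -4836 J.
Work on gas = −W_by = 4836 J.

W ≈ 4.84 kJ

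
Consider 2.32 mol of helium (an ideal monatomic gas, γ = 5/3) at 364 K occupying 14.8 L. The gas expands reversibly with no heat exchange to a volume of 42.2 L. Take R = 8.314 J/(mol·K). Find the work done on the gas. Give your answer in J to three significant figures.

W ≈ -5290 J

Adiabatic: TV^(γ−1) = const with γ = 5/3.
T₂ = T₁ (V₁/V₂)^(γ−1) = 364 × (14.8/42.2)^0.667 = 364 × 0.4973 = 181 K.
W_by = nCᵥ(T₁ − T₂) = (2.32)(12.47)(364 − 181) = 5294 J.
Work on gas = −W_by = -5294 J.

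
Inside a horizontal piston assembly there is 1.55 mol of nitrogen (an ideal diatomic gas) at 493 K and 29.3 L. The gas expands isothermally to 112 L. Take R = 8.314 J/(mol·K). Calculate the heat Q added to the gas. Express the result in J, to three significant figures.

Isothermal ⇒ ΔU = 0, so Q = W = nRT ln(V₂/V₁).
Q = (1.55)(8.314)(493) ln(112/29.3) = 6353 × 1.341 = 8519 J.

Q ≈ 8520 J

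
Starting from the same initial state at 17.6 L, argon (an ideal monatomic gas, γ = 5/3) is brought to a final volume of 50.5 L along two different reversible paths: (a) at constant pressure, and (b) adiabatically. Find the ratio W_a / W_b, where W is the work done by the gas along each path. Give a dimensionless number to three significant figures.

Path (a) isobaric: W = P₁(V₂ − V₁) → W_a/(P₁V₁) = 1.869.
Path (b) adiabatic: W = P₁V₁(1 − (V₁/V₂)^(γ−1))/(γ−1) → W_b/(P₁V₁) = 0.7571.
W_a / W_b = 1.869 / 0.7571 = 2.469.

W_a / W_b ≈ 2.47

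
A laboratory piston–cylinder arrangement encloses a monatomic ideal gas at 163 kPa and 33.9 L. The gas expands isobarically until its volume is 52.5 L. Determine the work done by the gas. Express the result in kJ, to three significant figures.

Isobaric: W = P ΔV.
W = (163 kPa)(52.5 − 33.9 L) = (163)(18.6) = 3032 J.

W ≈ 3.03 kJ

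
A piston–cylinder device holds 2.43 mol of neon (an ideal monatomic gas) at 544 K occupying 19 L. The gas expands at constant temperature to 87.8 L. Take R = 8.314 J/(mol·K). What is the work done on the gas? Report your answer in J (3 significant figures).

Isothermal: W = nRT ln(V₂/V₁).
W = (2.43)(8.314)(544) × ln(87.8/19)
  = 10990 × 1.531
W_by_gas = 16822 J; work on gas = −W_by = -16822 J.

W ≈ -16800 J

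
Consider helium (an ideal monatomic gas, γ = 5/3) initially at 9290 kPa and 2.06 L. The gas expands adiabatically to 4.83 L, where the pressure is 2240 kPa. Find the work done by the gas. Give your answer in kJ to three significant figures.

Adiabatic: W = (P₁V₁ − P₂V₂)/(γ − 1) with γ = 5/3.
P₁V₁ = 19137 J, P₂V₂ = 10819 J.
W = (19137 − 10819) / 0.6667 = 12477 J.

W ≈ 12.5 kJ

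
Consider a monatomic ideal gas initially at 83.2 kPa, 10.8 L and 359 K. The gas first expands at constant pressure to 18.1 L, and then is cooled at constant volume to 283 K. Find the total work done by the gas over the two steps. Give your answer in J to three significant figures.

W_total ≈ 607 J

Step 1 (isobaric): W = PΔV = (83.2 kPa)(18.1 − 10.8 L) = 607.4 J.
Step 2 (isochoric): W = 0 (constant volume).
W_total = 607.4 + 0 = 607.4 J.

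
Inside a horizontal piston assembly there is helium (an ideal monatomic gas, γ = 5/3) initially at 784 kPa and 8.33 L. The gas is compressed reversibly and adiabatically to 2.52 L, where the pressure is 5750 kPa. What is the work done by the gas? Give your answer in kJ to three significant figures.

Adiabatic: W = (P₁V₁ − P₂V₂)/(γ − 1) with γ = 5/3.
P₁V₁ = 6531 J, P₂V₂ = 14490 J.
W = (6531 − 14490) / 0.6667 = -11939 J.

W ≈ -11.9 kJ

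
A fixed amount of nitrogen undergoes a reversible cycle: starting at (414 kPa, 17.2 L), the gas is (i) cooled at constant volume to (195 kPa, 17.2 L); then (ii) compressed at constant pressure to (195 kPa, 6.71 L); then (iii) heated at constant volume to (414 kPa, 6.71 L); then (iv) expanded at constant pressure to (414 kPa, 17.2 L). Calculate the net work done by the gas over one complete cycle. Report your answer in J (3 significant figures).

W_net ≈ 2300 J

Constant-volume legs do no work.
W(ii) = (195)(6.71 − 17.2) = -2046 J; W(iv) = (414)(17.2 − 6.71) = 4343 J.
W_net = -2046 + 4343 = 2297 J (the clockwise enclosed area).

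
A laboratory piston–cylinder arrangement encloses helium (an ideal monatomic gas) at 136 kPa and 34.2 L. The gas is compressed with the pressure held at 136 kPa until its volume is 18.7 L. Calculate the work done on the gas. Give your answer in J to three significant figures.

Isobaric: W = P ΔV.
W = (136 kPa)(18.7 − 34.2 L) = (136)(-15.5) = -2108 J.
Work on gas = −W_by = 2108 J.

W ≈ 2110 J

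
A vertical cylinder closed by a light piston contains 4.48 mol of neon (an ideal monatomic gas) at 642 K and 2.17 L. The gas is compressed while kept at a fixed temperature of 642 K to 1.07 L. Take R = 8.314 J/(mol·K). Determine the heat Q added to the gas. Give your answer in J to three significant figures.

Isothermal ⇒ ΔU = 0, so Q = W = nRT ln(V₂/V₁).
Q = (4.48)(8.314)(642) ln(1.07/2.17) = 23912 × -0.7071 = -16908 J.

Q ≈ -16900 J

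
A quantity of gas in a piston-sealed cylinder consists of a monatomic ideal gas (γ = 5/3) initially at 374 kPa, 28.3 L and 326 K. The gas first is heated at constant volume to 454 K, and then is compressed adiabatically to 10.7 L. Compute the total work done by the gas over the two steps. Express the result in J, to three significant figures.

W_total ≈ -20200 J

Step 1 (isochoric): W = 0 (constant volume).
After step 1: P = 520.8 kPa (V unchanged).
Step 2 (adiabatic): W = (P₁V₁ − P₂V₂)/(γ−1) = (14740 − 28190)/0.667 = -20175 J.
W_total = 0 − 20175 = -20175 J.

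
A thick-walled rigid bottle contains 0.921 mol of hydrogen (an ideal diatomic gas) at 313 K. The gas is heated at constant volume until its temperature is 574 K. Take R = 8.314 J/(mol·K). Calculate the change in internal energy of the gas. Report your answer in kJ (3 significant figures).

Constant volume ⇒ W = 0, so Q = ΔU = nCᵥΔT with Cᵥ = 5R/2 = 20.79 J/(mol·K).
ΔU = (0.921)(20.79)(574 − 313) = 4996 J.

ΔU ≈ 5.00 kJ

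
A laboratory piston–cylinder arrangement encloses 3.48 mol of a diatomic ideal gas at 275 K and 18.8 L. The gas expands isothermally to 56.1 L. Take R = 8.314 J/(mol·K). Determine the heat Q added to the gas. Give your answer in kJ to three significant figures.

Q ≈ 8.70 kJ

Isothermal ⇒ ΔU = 0, so Q = W = nRT ln(V₂/V₁).
Q = (3.48)(8.314)(275) ln(56.1/18.8) = 7956 × 1.093 = 8699 J.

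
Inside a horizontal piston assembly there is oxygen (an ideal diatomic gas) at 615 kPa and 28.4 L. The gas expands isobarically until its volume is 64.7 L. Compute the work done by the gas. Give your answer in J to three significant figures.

Isobaric: W = P ΔV.
W = (615 kPa)(64.7 − 28.4 L) = (615)(36.3) = 22325 J.

W ≈ 22300 J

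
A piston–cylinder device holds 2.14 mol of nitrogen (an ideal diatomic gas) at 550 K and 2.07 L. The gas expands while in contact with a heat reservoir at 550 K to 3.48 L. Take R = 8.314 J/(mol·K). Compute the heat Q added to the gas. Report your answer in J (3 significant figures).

Isothermal ⇒ ΔU = 0, so Q = W = nRT ln(V₂/V₁).
Q = (2.14)(8.314)(550) ln(3.48/2.07) = 9786 × 0.5195 = 5083 J.

Q ≈ 5080 J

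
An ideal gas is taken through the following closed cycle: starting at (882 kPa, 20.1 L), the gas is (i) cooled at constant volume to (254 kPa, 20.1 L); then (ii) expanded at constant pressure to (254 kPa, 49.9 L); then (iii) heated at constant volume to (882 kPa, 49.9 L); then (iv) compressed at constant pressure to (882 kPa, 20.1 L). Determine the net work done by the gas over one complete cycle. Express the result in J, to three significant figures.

W_net ≈ -18700 J

Constant-volume legs do no work.
W(ii) = (254)(49.9 − 20.1) = 7569 J; W(iv) = (882)(20.1 − 49.9) = -26284 J.
W_net = 7569 − 26284 = -18714 J (the counter-clockwise enclosed area).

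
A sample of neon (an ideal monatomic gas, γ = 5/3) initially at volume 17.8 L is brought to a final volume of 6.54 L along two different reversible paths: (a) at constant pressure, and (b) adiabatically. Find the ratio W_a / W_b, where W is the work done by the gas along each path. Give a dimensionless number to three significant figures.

Path (a) isobaric: W = P₁(V₂ − V₁) → W_a/(P₁V₁) = -0.6326.
Path (b) adiabatic: W = P₁V₁(1 − (V₁/V₂)^(γ−1))/(γ−1) → W_b/(P₁V₁) = -1.424.
W_a / W_b = -0.6326 / -1.424 = 0.4442.

W_a / W_b ≈ 0.444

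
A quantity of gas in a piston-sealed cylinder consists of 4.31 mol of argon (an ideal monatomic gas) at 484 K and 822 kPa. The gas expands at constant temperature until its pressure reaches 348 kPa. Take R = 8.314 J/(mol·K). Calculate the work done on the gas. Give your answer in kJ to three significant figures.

Isothermal process: W = nRT ln(V₂/V₁) = nRT ln(P₁/P₂).
W = (4.31)(8.314)(484) × ln(822/348)
  = 17343 × ln(2.362) = 17343 × 0.8595
W_by_gas = 14907 J; work on gas = −W_by = -14907 J.

W ≈ -14.9 kJ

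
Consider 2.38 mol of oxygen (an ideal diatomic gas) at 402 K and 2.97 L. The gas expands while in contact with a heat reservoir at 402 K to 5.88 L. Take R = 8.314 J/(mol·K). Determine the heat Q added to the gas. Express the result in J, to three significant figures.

Isothermal ⇒ ΔU = 0, so Q = W = nRT ln(V₂/V₁).
Q = (2.38)(8.314)(402) ln(5.88/2.97) = 7955 × 0.683 = 5433 J.

Q ≈ 5430 J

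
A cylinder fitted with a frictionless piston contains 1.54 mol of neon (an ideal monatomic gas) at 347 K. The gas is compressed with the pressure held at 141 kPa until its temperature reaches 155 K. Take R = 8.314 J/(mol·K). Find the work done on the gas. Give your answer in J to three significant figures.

Isobaric: W = P ΔV = nR ΔT.
W = (1.54)(8.314)(155 − 347) = -2458 J.
Work on gas = −W_by = 2458 J.

W ≈ 2460 J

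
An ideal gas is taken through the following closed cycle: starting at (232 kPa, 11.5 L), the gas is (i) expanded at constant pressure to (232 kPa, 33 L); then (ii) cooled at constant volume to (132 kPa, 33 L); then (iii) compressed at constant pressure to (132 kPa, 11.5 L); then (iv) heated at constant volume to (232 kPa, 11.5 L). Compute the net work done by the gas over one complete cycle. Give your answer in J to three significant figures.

W_net ≈ 2150 J

Constant-volume legs do no work.
W(i) = (232)(33 − 11.5) = 4988 J; W(iii) = (132)(11.5 − 33) = -2838 J.
W_net = 4988 − 2838 = 2150 J (the clockwise enclosed area).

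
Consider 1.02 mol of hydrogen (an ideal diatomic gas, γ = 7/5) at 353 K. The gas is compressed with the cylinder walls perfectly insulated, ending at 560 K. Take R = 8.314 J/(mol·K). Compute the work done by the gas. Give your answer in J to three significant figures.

Adiabatic ⇒ Q = 0, so W_by = −ΔU = nCᵥ(T₁ − T₂).
Cᵥ = 5R/2 = 20.79 J/(mol·K).
W = (1.02)(20.79)(353 − 560) = -4389 J.

W ≈ -4390 J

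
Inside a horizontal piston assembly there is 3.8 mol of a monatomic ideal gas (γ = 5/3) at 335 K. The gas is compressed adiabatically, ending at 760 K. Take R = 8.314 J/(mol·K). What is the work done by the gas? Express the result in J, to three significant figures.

Adiabatic ⇒ Q = 0, so W_by = −ΔU = nCᵥ(T₁ − T₂).
Cᵥ = 3R/2 = 12.47 J/(mol·K).
W = (3.8)(12.47)(335 − 760) = -20141 J.

W ≈ -20100 J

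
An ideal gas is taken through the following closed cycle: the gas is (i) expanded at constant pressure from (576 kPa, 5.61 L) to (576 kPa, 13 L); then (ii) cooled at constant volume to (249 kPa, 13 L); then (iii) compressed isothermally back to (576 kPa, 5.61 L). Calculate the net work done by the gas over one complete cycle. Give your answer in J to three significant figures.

W_net ≈ 1540 J

Leg (i): W = PΔV = (576)(13 − 5.61) = 4257 J.
Leg (ii): W = 0.
Leg (iii): W = PᵢVᵢ ln(V_f/Vᵢ) = (3237) ln(5.61/13) = -2720 J.
W_net = 4257 − 2720 = 1536 J.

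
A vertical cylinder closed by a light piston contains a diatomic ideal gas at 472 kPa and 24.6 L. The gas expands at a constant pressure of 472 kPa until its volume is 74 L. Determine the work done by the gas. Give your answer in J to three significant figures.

Isobaric: W = P ΔV.
W = (472 kPa)(74 − 24.6 L) = (472)(49.4) = 23317 J.

W ≈ 23300 J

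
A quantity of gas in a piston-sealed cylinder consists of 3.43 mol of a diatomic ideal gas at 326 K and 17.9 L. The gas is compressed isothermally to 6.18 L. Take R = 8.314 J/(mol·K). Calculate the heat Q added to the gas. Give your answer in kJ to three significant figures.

Q ≈ -9.89 kJ

Isothermal ⇒ ΔU = 0, so Q = W = nRT ln(V₂/V₁).
Q = (3.43)(8.314)(326) ln(6.18/17.9) = 9297 × -1.063 = -9887 J.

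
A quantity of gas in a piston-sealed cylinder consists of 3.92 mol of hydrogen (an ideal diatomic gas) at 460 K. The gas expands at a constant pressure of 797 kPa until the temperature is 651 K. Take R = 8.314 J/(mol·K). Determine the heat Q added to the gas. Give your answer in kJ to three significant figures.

Isobaric: W = nRΔT = (3.92)(8.314)(191) = 6225 J.
ΔU = nCᵥΔT with Cᵥ = 5R/2: ΔU = (3.92)(20.79)(191) = 15562 J.
Q = ΔU + W = 15562 + 6225 = 21787 J.

Q ≈ 21.8 kJ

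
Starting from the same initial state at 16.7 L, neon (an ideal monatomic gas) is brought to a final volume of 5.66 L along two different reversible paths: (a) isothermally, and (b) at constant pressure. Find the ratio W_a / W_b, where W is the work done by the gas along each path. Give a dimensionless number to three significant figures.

W_a / W_b ≈ 1.64

Path (a) isothermal: W = P₁V₁ ln(V₂/V₁) → W_a/(P₁V₁) = -1.082.
Path (b) isobaric: W = P₁(V₂ − V₁) → W_b/(P₁V₁) = -0.6611.
W_a / W_b = -1.082 / -0.6611 = 1.637.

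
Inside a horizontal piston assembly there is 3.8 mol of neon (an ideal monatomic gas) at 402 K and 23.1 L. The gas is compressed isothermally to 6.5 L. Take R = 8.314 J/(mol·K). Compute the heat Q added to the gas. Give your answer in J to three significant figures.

Q ≈ -16100 J

Isothermal ⇒ ΔU = 0, so Q = W = nRT ln(V₂/V₁).
Q = (3.8)(8.314)(402) ln(6.5/23.1) = 12700 × -1.268 = -16105 J.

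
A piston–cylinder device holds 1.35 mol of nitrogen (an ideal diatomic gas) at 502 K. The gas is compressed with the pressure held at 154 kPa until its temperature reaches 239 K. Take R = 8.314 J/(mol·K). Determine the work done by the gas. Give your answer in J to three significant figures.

W ≈ -2950 J

Isobaric: W = P ΔV = nR ΔT.
W = (1.35)(8.314)(239 − 502) = -2952 J.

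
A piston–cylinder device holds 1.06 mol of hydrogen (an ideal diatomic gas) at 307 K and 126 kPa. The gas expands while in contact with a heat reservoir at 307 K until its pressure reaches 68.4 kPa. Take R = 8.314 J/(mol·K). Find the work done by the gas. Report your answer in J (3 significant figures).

W ≈ 1650 J

Isothermal process: W = nRT ln(V₂/V₁) = nRT ln(P₁/P₂).
W = (1.06)(8.314)(307) × ln(126/68.4)
  = 2706 × ln(1.842) = 2706 × 0.6109
W_by_gas = 1653 J.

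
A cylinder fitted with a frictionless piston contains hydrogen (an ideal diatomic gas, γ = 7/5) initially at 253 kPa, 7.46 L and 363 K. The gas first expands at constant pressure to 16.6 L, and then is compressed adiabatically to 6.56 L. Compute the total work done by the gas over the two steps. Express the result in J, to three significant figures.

W_total ≈ -2410 J

Step 1 (isobaric): W = PΔV = (253 kPa)(16.6 − 7.46 L) = 2312 J.
After step 1: P = 253 kPa, V = 16.6 L, T = 807.7 K.
Step 2 (adiabatic): W = (P₁V₁ − P₂V₂)/(γ−1) = (4200 − 6088)/0.4 = -4722 J.
W_total = 2312 − 4722 = -2409 J.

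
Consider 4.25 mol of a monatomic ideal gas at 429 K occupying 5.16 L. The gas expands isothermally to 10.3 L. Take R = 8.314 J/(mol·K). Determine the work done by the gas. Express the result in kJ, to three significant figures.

W ≈ 10.5 kJ

Isothermal: W = nRT ln(V₂/V₁).
W = (4.25)(8.314)(429) × ln(10.3/5.16)
  = 15159 × 0.6912
W_by_gas = 10478 J.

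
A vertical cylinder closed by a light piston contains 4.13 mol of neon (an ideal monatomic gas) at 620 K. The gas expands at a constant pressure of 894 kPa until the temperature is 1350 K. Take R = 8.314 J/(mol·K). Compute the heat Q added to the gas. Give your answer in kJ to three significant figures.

Q ≈ 62.7 kJ

Isobaric: W = nRΔT = (4.13)(8.314)(730) = 25066 J.
ΔU = nCᵥΔT with Cᵥ = 3R/2: ΔU = (4.13)(12.47)(730) = 37599 J.
Q = ΔU + W = 37599 + 25066 = 62665 J.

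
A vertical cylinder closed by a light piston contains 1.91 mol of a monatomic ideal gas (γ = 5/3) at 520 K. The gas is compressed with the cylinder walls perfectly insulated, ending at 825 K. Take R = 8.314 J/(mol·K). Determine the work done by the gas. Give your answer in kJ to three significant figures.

W ≈ -7.26 kJ

Adiabatic ⇒ Q = 0, so W_by = −ΔU = nCᵥ(T₁ − T₂).
Cᵥ = 3R/2 = 12.47 J/(mol·K).
W = (1.91)(12.47)(520 − 825) = -7265 J.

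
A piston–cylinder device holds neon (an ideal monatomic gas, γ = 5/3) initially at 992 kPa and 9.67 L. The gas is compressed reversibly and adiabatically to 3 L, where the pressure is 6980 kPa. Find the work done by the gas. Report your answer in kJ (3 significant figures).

Adiabatic: W = (P₁V₁ − P₂V₂)/(γ − 1) with γ = 5/3.
P₁V₁ = 9593 J, P₂V₂ = 20940 J.
W = (9593 − 20940) / 0.6667 = -17021 J.

W ≈ -17.0 kJ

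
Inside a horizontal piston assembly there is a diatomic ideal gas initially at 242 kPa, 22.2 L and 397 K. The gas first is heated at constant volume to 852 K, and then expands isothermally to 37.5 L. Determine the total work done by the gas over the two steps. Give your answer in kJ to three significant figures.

W_total ≈ 6.04 kJ

Step 1 (isochoric): W = 0 (constant volume).
After step 1: P = 519.4 kPa (V unchanged).
Step 2 (isothermal): W = P₁V₁ ln(V₂/V₁) = (11530) ln(37.5/22.2) = 6044 J.
W_total = 0 + 6044 = 6044 J.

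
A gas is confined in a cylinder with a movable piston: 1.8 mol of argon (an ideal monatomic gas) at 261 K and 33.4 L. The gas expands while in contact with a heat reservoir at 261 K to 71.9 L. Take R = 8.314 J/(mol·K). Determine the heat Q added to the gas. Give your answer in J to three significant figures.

Isothermal ⇒ ΔU = 0, so Q = W = nRT ln(V₂/V₁).
Q = (1.8)(8.314)(261) ln(71.9/33.4) = 3906 × 0.7667 = 2995 J.

Q ≈ 2990 J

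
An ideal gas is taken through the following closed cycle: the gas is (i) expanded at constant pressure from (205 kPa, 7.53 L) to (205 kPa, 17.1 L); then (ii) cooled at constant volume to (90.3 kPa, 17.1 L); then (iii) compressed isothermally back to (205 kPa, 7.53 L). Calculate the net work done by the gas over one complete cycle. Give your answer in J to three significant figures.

Leg (i): W = PΔV = (205)(17.1 − 7.53) = 1962 J.
Leg (ii): W = 0.
Leg (iii): W = PᵢVᵢ ln(V_f/Vᵢ) = (1544) ln(7.53/17.1) = -1266 J.
W_net = 1962 − 1266 = 695.4 J.

W_net ≈ 695 J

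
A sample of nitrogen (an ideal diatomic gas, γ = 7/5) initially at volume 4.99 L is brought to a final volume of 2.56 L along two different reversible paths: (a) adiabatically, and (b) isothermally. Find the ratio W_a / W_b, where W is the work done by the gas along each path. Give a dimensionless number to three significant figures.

W_a / W_b ≈ 1.15

Path (a) adiabatic: W = P₁V₁(1 − (V₁/V₂)^(γ−1))/(γ−1) → W_a/(P₁V₁) = -0.765.
Path (b) isothermal: W = P₁V₁ ln(V₂/V₁) → W_b/(P₁V₁) = -0.6674.
W_a / W_b = -0.765 / -0.6674 = 1.146.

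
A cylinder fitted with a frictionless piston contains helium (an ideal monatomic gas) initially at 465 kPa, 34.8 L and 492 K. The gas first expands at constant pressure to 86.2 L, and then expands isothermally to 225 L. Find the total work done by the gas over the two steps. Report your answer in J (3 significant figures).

W_total ≈ 62400 J

Step 1 (isobaric): W = PΔV = (465 kPa)(86.2 − 34.8 L) = 23901 J.
After step 1: P = 465 kPa, V = 86.2 L, T = 1219 K.
Step 2 (isothermal): W = P₁V₁ ln(V₂/V₁) = (40083) ln(225/86.2) = 38457 J.
W_total = 23901 + 38457 = 62358 J.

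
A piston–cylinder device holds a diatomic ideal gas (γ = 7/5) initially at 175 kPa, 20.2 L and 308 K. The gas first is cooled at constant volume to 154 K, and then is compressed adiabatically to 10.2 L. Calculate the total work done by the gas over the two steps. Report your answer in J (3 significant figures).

W_total ≈ -1390 J

Step 1 (isochoric): W = 0 (constant volume).
After step 1: P = 87.5 kPa (V unchanged).
Step 2 (adiabatic): W = (P₁V₁ − P₂V₂)/(γ−1) = (1768 − 2323)/0.4 = -1389 J.
W_total = 0 − 1389 = -1389 J.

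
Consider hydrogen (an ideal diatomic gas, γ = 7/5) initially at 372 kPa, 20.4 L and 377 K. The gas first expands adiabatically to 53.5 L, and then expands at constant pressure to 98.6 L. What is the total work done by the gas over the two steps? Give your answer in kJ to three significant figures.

Step 1 (adiabatic): W = (P₁V₁ − P₂V₂)/(γ−1) = (7589 − 5160)/0.4 = 6071 J.
After step 1: P = 96.46 kPa, V = 53.5 L, T = 256.4 K.
Step 2 (isobaric): W = PΔV = (96.46 kPa)(98.6 − 53.5 L) = 4350 J.
W_total = 6071 + 4350 = 10421 J.

W_total ≈ 10.4 kJ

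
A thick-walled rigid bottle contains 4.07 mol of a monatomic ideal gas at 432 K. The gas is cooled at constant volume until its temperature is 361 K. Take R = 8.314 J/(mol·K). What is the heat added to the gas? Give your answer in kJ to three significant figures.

Constant volume ⇒ W = 0, so Q = ΔU = nCᵥΔT with Cᵥ = 3R/2 = 12.47 J/(mol·K).
ΔU = (4.07)(12.47)(361 − 432) = -3604 J.

Q ≈ -3.60 kJ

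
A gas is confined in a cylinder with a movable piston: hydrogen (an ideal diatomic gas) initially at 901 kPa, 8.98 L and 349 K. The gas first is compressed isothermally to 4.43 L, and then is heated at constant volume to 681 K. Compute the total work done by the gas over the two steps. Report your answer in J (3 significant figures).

Step 1 (isothermal): W = P₁V₁ ln(V₂/V₁) = (8091) ln(4.43/8.98) = -5717 J.
Step 2 (isochoric): W = 0 (constant volume).
W_total = -5717 + 0 = -5717 J.

W_total ≈ -5720 J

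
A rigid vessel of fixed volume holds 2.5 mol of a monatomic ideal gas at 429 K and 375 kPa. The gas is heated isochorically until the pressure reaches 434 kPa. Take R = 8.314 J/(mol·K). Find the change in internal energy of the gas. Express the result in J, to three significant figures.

Constant volume ⇒ W = 0, so Q = ΔU = nCᵥΔT with Cᵥ = 3R/2 = 12.47 J/(mol·K).
At constant V, T₂/T₁ = P₂/P₁ ⇒ ΔT = T₁(P₂/P₁ − 1) = 429·(434/375 − 1) = 67.5 K.
ΔU = (2.5)(12.47)(67.5) = 2104 J.

ΔU ≈ 2100 J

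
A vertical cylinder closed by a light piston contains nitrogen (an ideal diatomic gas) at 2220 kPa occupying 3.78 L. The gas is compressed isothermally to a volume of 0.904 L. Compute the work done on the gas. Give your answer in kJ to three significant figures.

Isothermal: W = nRT ln(V₂/V₁) = P₁V₁ ln(V₂/V₁).
P₁V₁ = (2220 kPa)(3.78 L) = 8392 J.
W = 8392 × ln(0.904/3.78) = 8392 × -1.431
W_by_gas = -12005 J; work on gas = −W_by = 12005 J.

W ≈ 12.0 kJ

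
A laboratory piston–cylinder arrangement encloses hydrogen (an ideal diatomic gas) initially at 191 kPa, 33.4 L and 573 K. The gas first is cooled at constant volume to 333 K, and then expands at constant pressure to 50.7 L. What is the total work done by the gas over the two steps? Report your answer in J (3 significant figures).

W_total ≈ 1920 J

Step 1 (isochoric): W = 0 (constant volume).
After step 1: P = 111 kPa (V unchanged).
Step 2 (isobaric): W = PΔV = (111 kPa)(50.7 − 33.4 L) = 1920 J.
W_total = 0 + 1920 = 1920 J.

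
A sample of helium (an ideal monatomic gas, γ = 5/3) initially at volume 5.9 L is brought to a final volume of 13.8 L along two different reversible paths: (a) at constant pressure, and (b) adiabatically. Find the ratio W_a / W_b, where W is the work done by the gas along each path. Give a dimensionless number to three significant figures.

Path (a) isobaric: W = P₁(V₂ − V₁) → W_a/(P₁V₁) = 1.339.
Path (b) adiabatic: W = P₁V₁(1 − (V₁/V₂)^(γ−1))/(γ−1) → W_b/(P₁V₁) = 0.6487.
W_a / W_b = 1.339 / 0.6487 = 2.064.

W_a / W_b ≈ 2.06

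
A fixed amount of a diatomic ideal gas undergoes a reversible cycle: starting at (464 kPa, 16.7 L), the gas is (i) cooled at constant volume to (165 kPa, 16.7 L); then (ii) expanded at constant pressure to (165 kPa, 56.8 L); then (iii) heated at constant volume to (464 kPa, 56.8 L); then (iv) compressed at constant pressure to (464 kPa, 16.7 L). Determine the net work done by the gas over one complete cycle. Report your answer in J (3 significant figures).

Constant-volume legs do no work.
W(ii) = (165)(56.8 − 16.7) = 6616 J; W(iv) = (464)(16.7 − 56.8) = -18606 J.
W_net = 6616 − 18606 = -11990 J (the counter-clockwise enclosed area).

W_net ≈ -12000 J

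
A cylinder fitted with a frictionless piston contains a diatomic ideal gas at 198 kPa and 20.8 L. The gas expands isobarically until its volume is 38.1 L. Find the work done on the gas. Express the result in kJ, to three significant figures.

Isobaric: W = P ΔV.
W = (198 kPa)(38.1 − 20.8 L) = (198)(17.3) = 3425 J.
Work on gas = −W_by = -3425 J.

W ≈ -3.43 kJ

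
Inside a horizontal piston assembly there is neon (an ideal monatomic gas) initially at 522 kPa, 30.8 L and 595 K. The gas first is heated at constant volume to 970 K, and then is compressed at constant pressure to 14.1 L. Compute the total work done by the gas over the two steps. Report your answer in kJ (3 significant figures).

W_total ≈ -14.2 kJ

Step 1 (isochoric): W = 0 (constant volume).
After step 1: P = 851 kPa (V unchanged).
Step 2 (isobaric): W = PΔV = (851 kPa)(14.1 − 30.8 L) = -14212 J.
W_total = 0 − 14212 = -14212 J.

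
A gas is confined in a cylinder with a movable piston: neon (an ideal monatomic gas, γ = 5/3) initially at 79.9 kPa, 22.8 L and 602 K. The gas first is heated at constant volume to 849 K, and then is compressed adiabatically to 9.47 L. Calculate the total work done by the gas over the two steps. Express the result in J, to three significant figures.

W_total ≈ -3070 J

Step 1 (isochoric): W = 0 (constant volume).
After step 1: P = 112.7 kPa (V unchanged).
Step 2 (adiabatic): W = (P₁V₁ − P₂V₂)/(γ−1) = (2569 − 4615)/0.667 = -3069 J.
W_total = 0 − 3069 = -3069 J.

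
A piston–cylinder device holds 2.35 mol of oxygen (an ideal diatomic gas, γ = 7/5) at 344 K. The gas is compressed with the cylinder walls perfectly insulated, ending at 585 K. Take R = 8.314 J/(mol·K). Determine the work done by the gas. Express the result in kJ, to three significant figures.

W ≈ -11.8 kJ

Adiabatic ⇒ Q = 0, so W_by = −ΔU = nCᵥ(T₁ − T₂).
Cᵥ = 5R/2 = 20.79 J/(mol·K).
W = (2.35)(20.79)(344 − 585) = -11772 J.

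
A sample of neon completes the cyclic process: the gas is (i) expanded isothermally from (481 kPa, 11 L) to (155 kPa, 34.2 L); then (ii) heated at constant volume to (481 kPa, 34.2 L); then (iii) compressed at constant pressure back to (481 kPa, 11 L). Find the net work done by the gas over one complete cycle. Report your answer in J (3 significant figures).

W_net ≈ -5160 J

Leg (i): W = PᵢVᵢ ln(V_f/Vᵢ) = (5291) ln(34.2/11) = 6002 J.
Leg (ii): W = 0.
Leg (iii): W = PΔV = (481)(11 − 34.2) = -11159 J.
W_net = 6002 − 11159 = -5157 J.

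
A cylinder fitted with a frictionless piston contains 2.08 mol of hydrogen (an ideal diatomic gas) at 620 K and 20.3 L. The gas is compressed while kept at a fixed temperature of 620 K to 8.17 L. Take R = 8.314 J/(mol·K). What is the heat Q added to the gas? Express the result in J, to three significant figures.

Isothermal ⇒ ΔU = 0, so Q = W = nRT ln(V₂/V₁).
Q = (2.08)(8.314)(620) ln(8.17/20.3) = 10722 × -0.9102 = -9758 J.

Q ≈ -9760 J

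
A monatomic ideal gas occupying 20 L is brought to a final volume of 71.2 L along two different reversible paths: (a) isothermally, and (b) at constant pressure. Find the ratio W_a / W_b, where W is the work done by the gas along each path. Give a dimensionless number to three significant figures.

W_a / W_b ≈ 0.496

Path (a) isothermal: W = P₁V₁ ln(V₂/V₁) → W_a/(P₁V₁) = 1.27.
Path (b) isobaric: W = P₁(V₂ − V₁) → W_b/(P₁V₁) = 2.56.
W_a / W_b = 1.27 / 2.56 = 0.496.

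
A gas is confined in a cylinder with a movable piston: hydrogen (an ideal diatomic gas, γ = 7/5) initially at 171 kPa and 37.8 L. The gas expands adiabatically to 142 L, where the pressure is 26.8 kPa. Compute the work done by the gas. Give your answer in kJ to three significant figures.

Adiabatic: W = (P₁V₁ − P₂V₂)/(γ − 1) with γ = 7/5.
P₁V₁ = 6464 J, P₂V₂ = 3806 J.
W = (6464 − 3806) / 0.4 = 6646 J.

W ≈ 6.65 kJ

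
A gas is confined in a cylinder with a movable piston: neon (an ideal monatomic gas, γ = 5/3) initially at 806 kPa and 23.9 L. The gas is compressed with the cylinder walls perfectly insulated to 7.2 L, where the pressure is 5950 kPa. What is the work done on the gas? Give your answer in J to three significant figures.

Adiabatic: W = (P₁V₁ − P₂V₂)/(γ − 1) with γ = 5/3.
P₁V₁ = 19263 J, P₂V₂ = 42840 J.
W = (19263 − 42840) / 0.6667 = -35365 J.
Work on gas = −W_by = 35365 J.

W ≈ 35400 J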